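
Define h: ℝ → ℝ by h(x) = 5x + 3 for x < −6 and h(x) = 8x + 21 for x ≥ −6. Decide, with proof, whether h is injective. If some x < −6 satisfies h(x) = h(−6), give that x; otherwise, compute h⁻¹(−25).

Both pieces are strictly increasing (slopes 5 and 8), so each is injective on its own interval.
The left piece maps (−∞, −6) onto (−∞, −27); the right piece maps [−6, ∞) onto [−27, ∞).
These images are disjoint, so no value is attained by both pieces. Therefore h is injective.
Because the two images are disjoint, no x < −6 has h(x) = h(−6), so we compute h⁻¹(−25): −25 lies in [−27, ∞), so solve 8x + 21 = −25: x = (−25 − 21)/8 = −23/4.

-23/4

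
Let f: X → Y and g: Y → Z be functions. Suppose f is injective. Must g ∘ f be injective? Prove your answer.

No. Take X = Y = Z = {0, 1}, f = identity (injective), and g(x) = 0 for every x.
Then (g ∘ f)(0) = 0 = (g ∘ f)(1) with 0 ≠ 1, so g ∘ f is not injective.

not injective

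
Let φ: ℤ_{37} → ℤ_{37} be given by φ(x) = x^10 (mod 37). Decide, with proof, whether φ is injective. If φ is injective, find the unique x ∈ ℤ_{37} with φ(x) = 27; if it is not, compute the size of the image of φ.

φ(18): Repeated squaring mod 37: 18^1 ≡ 18, 18^2 ≡ 18² = 324 ≡ 28, 18^4 ≡ 28² = 784 ≡ 7, 18^8 ≡ 7² = 49 ≡ 12. Since 10 = 8 + 2, 18^10 ≡ 12·28: 12·28 = 336 ≡ 3. So 18^10 ≡ 3 (mod 37).
φ(19): Repeated squaring mod 37: 19^1 ≡ 19, 19^2 ≡ 19² = 361 ≡ 28, 19^4 ≡ 28² = 784 ≡ 7, 19^8 ≡ 7² = 49 ≡ 12. Since 10 = 8 + 2, 19^10 ≡ 12·28: 12·28 = 336 ≡ 3. So 19^10 ≡ 3 (mod 37).
So φ(18) = φ(19) = 3 while 18 ≠ 19, therefore φ is not injective.
Since φ is not injective, we determine |image(φ)|. Computing x^10 mod 37 for each x (by repeated squaring, reducing mod 37 at every step), the values φ(0), φ(1), …, φ(36) are: 0, 1, 25, 34, 33, 30, 36, 7, 11, 9, 10, 26, 12, 4, 27, 21, 16, 28, 3, 3, 28, 16, 21, 27, 4, 12, 26, 10, 9, 11, 7, 36, 30, 33, 34, 25, 1.
The distinct values are {0, 1, 3, 4, 7, 9, 10, 11, 12, 16, 21, 25, 26, 27, 28, 30, 33, 34, 36}; there are 19 of them.

19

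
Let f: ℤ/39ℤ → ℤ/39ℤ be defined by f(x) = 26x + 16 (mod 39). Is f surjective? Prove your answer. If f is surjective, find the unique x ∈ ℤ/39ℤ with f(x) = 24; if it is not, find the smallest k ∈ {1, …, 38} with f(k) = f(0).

3

Since gcd(26, 39) = 13, we have 26x ≡ 0 (mod 13) for all x, so f(x) ≡ 3 (mod 13).
But 0 ≢ 3 (mod 13), so 0 ∈ ℤ/39ℤ has no preimage. Therefore f is not surjective.
Since f is not surjective, we find the least positive k with f(k) = f(0): this means 26k ≡ 0 (mod 39), i.e. 39 ∣ 26k. Since gcd(26, 39) = 13, dividing through by 13 this holds exactly when 3 ∣ 2k, and as gcd(2, 3) = 1, exactly when 3 ∣ k.
The smallest positive such k is 3.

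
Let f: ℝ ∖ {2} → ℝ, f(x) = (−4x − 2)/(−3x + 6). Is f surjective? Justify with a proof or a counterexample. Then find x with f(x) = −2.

If f(x) = 4/3, cross-multiplying gives −3(−4x − 2) = −4(−3x + 6), which simplifies to 6 = −24 — false.  So 4/3 has no preimage and f is not surjective.
Solving f(x) = −2: cross-multiplying gives −4x − 2 = −2(−3x + 6), which rearranges to −10x = −10, so x = 1.

1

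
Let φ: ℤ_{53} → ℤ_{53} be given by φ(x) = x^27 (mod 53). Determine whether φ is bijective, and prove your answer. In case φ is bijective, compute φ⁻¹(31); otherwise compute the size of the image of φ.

22

Since 53 is prime, the nonzero elements of ℤ_{53} form a cyclic group of order 52.
As gcd(27, 52) = 1, raising to the 27th power is a bijection on this group: if a^27 ≡ b^27 then (ab^{−1})^27 = 1, and the only element of order dividing gcd(27, 52) = 1 is 1, so a = b.
With φ(0) = 0 this makes φ injective on all of ℤ_{53}, hence bijective (finite equal-size domain and codomain). In particular φ is bijective.
Since φ is bijective, we find the preimage of 31. The inverse of x ↦ x^27 on (ℤ_{53})^× is x ↦ x^27, because 27·27 = 729 = 14·52 + 1 ≡ 1 (mod 52) and x^{52} = 1 for x ≠ 0 (Fermat). So φ⁻¹(31) = 31^27 mod 53.
Repeated squaring mod 53: 31^1 ≡ 31, 31^2 ≡ 31² = 961 ≡ 7, 31^4 ≡ 7² = 49, 31^8 ≡ 49² = 2401 ≡ 16, 31^16 ≡ 16² = 256 ≡ 44. Since 27 = 16 + 8 + 2 + 1, 31^27 ≡ 44·16·7·31: 44·16 = 704 ≡ 15, then 15·7 = 105 ≡ 52, then 52·31 = 1612 ≡ 22. So 31^27 ≡ 22 (mod 53).
Hence φ⁻¹(31) = 22.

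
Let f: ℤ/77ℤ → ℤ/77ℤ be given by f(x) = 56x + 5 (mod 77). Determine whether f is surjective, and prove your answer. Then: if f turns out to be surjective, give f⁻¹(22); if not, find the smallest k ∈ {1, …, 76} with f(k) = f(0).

11

Since gcd(56, 77) = 7, we have 56x ≡ 0 (mod 7) for all x, so f(x) ≡ 5 (mod 7).
But 0 ≢ 5 (mod 7), so 0 ∈ ℤ/77ℤ has no preimage. So f is not surjective.
Since f is not surjective, we find the least positive k with f(k) = f(0): this means 56k ≡ 0 (mod 77), i.e. 77 ∣ 56k. Since gcd(56, 77) = 7, dividing through by 7 this holds exactly when 11 ∣ 8k, and as gcd(8, 11) = 1, exactly when 11 ∣ k.
The smallest positive such k is 11.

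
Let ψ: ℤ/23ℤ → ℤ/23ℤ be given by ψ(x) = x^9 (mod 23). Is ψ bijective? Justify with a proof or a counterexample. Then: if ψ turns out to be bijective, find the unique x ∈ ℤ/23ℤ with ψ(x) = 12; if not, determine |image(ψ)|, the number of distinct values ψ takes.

Since 23 is prime, the nonzero elements of ℤ/23ℤ form a cyclic group of order 22.
As gcd(9, 22) = 1, raising to the 9th power is a bijection on this group: if x_1^9 ≡ x_2^9 then (x_1x_2^{−1})^9 = 1, and the only element of order dividing gcd(9, 22) = 1 is 1, so x_1 = x_2.
With ψ(0) = 0 this makes ψ injective on all of ℤ/23ℤ, hence bijective (finite equal-size domain and codomain). In particular ψ is bijective.
Since ψ is bijective, we find the preimage of 12. The inverse of x ↦ x^9 on (ℤ/23ℤ)^× is x ↦ x^5, because 9·5 = 45 = 2·22 + 1 ≡ 1 (mod 22) and x^{22} = 1 for x ≠ 0 (Fermat). So ψ⁻¹(12) = 12^5 mod 23.
Repeated squaring mod 23: 12^1 ≡ 12, 12^2 ≡ 12² = 144 ≡ 6, 12^4 ≡ 6² = 36 ≡ 13. Since 5 = 4 + 1, 12^5 ≡ 13·12: 13·12 = 156 ≡ 18. So 12^5 ≡ 18 (mod 23).
Hence ψ⁻¹(12) = 18.

18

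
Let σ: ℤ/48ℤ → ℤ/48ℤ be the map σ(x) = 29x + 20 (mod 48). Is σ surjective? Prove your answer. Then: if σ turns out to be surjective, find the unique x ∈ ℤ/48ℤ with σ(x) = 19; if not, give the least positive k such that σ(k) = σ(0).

43

Recall: surjectivity means every element of the codomain has a preimage under σ.
Since gcd(29, 48) = 1, 29 is invertible modulo 48. Euclid's algorithm: 48 = 1·29 + 19, 29 = 1·19 + 10, 19 = 1·10 + 9, 10 = 1·9 + 1; back-substituting gives 1 = 5·29 − 3·48, so 29⁻¹ ≡ 5 (mod 48).
Then y ↦ 5(y − 20) is a two-sided inverse to σ, so every y ∈ ℤ/48ℤ has a preimage.
Hence σ is surjective.
Since σ is surjective, we find σ⁻¹(19): we need 29x ≡ 19 − 20 ≡ 47 (mod 48). Using 29⁻¹ = 5: x ≡ 5·47 = 235 = 4·48 + 43, so x = 43.
Check: σ(43) = 29·43 + 20 = 1267 = 26·48 + 19 ≡ 19 (mod 48).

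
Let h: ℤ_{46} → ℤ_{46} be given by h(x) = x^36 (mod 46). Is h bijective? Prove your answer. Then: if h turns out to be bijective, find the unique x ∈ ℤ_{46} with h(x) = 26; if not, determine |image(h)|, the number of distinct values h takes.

h(22): Repeated squaring mod 46: 22^1 ≡ 22, 22^2 ≡ 22² = 484 ≡ 24, 22^4 ≡ 24² = 576 ≡ 24, 22^8 ≡ 24² = 576 ≡ 24, 22^16 ≡ 24² = 576 ≡ 24, 22^32 ≡ 24² = 576 ≡ 24. Since 36 = 32 + 4, 22^36 ≡ 24·24: 24·24 = 576 ≡ 24. So 22^36 ≡ 24 (mod 46).
h(24): Repeated squaring mod 46: 24^1 ≡ 24, 24^2 ≡ 24² = 576 ≡ 24, 24^4 ≡ 24² = 576 ≡ 24, 24^8 ≡ 24² = 576 ≡ 24, 24^16 ≡ 24² = 576 ≡ 24, 24^32 ≡ 24² = 576 ≡ 24. Since 36 = 32 + 4, 24^36 ≡ 24·24: 24·24 = 576 ≡ 24. So 24^36 ≡ 24 (mod 46).
So h(22) = h(24) = 24 while 22 ≠ 24, thus h is not injective, hence not bijective.
Since h is not bijective, we determine |image(h)|. Computing x^36 mod 46 for each x (by repeated squaring, reducing mod 46 at every step), the values h(0), h(1), …, h(45) are: 0, 1, 8, 27, 18, 13, 32, 25, 6, 39, 12, 3, 26, 35, 16, 29, 2, 9, 36, 41, 4, 31, 24, 23, 24, 31, 4, 41, 36, 9, 2, 29, 16, 35, 26, 3, 12, 39, 6, 25, 32, 13, 18, 27, 8, 1.
The distinct values are {0, 1, 2, 3, 4, 6, 8, 9, 12, 13, 16, 18, 23, 24, 25, 26, 27, 29, 31, 32, 35, 36, 39, 41}; there are 24 of them.

24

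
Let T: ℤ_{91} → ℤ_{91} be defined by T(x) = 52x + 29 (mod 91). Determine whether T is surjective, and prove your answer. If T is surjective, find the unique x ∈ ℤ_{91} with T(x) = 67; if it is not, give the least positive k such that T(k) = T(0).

Recall: surjectivity means every element of the codomain has a preimage under T.
Since gcd(52, 91) = 13, we have 52x ≡ 0 (mod 13) for all x, so T(x) ≡ 3 (mod 13).
But 0 ≢ 3 (mod 13), so 0 ∈ ℤ_{91} has no preimage. Therefore T is not surjective.
Since T is not surjective, we find the least positive k with T(k) = T(0): this means 52k ≡ 0 (mod 91), i.e. 91 ∣ 52k. Since gcd(52, 91) = 13, dividing through by 13 this holds exactly when 7 ∣ 4k, and as gcd(4, 7) = 1, exactly when 7 ∣ k.
The smallest positive such k is 7.

7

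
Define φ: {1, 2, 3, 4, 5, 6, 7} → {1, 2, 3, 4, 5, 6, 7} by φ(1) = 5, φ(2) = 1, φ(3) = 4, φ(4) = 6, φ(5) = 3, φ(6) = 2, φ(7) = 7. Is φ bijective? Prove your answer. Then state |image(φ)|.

7

The values 5, 1, 4, 6, 3, 2, 7 are a permutation of {1, 2, 3, 4, 5, 6, 7}: each element appears exactly once.
So φ is injective and surjective, hence bijective.
The image of φ is {1, 2, 3, 4, 5, 6, 7}, which has 7 elements.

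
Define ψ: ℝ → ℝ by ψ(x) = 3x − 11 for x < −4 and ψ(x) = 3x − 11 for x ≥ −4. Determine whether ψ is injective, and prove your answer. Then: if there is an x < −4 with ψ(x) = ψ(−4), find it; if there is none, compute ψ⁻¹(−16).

Both pieces are strictly increasing (slopes 3 and 3), so each is injective on its own interval.
The left piece maps (−∞, −4) onto (−∞, −23); the right piece maps [−4, ∞) onto [−23, ∞).
These images are disjoint, so no value is attained by both pieces. Therefore ψ is injective.
Because the two images are disjoint, no x < −4 has ψ(x) = ψ(−4), so we compute ψ⁻¹(−16): −16 lies in [−23, ∞), so solve 3x − 11 = −16: x = (−16 + 11)/3 = −5/3.

-5/3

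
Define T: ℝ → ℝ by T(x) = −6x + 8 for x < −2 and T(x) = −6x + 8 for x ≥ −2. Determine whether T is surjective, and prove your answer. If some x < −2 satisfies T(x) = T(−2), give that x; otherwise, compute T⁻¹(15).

Both pieces are strictly decreasing (slopes −6 and −6), so each is injective on its own interval.
The left piece maps (−∞, −2) onto (20, ∞); the right piece maps [−2, ∞) onto (−∞, 20].
These images together cover ℝ, so T is surjective.
Because the two images are disjoint, no x < −2 has T(x) = T(−2), so we compute T⁻¹(15): 15 lies in (−∞, 20], so solve −6x + 8 = 15: x = (15 − 8)/(−6) = −7/6.

-7/6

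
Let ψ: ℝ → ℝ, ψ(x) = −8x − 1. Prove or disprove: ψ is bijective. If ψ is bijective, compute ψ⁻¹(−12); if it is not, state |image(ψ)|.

11/8

Recall that ψ is injective if ψ(x_1) = ψ(x_2) implies x_1 = x_2.
Suppose ψ(x_1) = ψ(x_2). Then −8x_1 − 1 = −8x_2 − 1, therefore −8x_1 = −8x_2, so x_1 = x_2.
For any y ∈ ℝ, x = (y + 1)/(−8) satisfies ψ(x) = y.
So ψ is bijective.
Since ψ is bijective, we compute ψ⁻¹(−12) = (−12 + 1)/(−8) = 11/8.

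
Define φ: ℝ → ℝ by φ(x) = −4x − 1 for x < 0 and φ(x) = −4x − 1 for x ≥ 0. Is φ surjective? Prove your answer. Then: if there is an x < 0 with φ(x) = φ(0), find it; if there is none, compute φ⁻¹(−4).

Both pieces are strictly decreasing (slopes −4 and −4), so each is injective on its own interval.
The left piece maps (−∞, 0) onto (−1, ∞); the right piece maps [0, ∞) onto (−∞, −1].
These images together cover ℝ, so φ is surjective.
Because the two images are disjoint, no x < 0 has φ(x) = φ(0), so we compute φ⁻¹(−4): −4 lies in (−∞, −1], so solve −4x − 1 = −4: x = (−4 + 1)/(−4) = 3/4.

3/4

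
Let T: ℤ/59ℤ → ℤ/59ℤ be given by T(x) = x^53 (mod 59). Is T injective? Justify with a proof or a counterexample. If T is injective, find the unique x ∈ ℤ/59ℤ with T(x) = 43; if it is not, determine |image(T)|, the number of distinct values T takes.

32

Since 59 is prime, the nonzero elements of ℤ/59ℤ form a cyclic group of order 58.
As gcd(53, 58) = 1, raising to the 53rd power is a bijection on this group: if a^53 ≡ b^53 then (ab^{−1})^53 = 1, and the only element of order dividing gcd(53, 58) = 1 is 1, so a = b.
With T(0) = 0 this makes T injective on all of ℤ/59ℤ, hence bijective (finite equal-size domain and codomain). In particular T is injective.
Since T is injective, we find the preimage of 43. The inverse of x ↦ x^53 on (ℤ/59ℤ)^× is x ↦ x^23, because 53·23 = 1219 = 21·58 + 1 ≡ 1 (mod 58) and x^{58} = 1 for x ≠ 0 (Fermat). So T⁻¹(43) = 43^23 mod 59.
Repeated squaring mod 59: 43^1 ≡ 43, 43^2 ≡ 43² = 1849 ≡ 20, 43^4 ≡ 20² = 400 ≡ 46, 43^8 ≡ 46² = 2116 ≡ 51, 43^16 ≡ 51² = 2601 ≡ 5. Since 23 = 16 + 4 + 2 + 1, 43^23 ≡ 5·46·20·43: 5·46 = 230 ≡ 53, then 53·20 = 1060 ≡ 57, then 57·43 = 2451 ≡ 32. So 43^23 ≡ 32 (mod 59).
Hence T⁻¹(43) = 32.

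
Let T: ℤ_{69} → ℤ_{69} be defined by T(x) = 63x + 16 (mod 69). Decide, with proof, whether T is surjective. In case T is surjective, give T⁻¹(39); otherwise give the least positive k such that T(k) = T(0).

23

Since gcd(63, 69) = 3, we have 63x ≡ 0 (mod 3) for all x, so T(x) ≡ 1 (mod 3).
But 0 ≢ 1 (mod 3), so 0 ∈ ℤ_{69} has no preimage. So T is not surjective.
Since T is not surjective, we find the least positive k with T(k) = T(0): this means 63k ≡ 0 (mod 69), i.e. 69 ∣ 63k. Since gcd(63, 69) = 3, dividing through by 3 this holds exactly when 23 ∣ 21k, and as gcd(21, 23) = 1, exactly when 23 ∣ k.
The smallest positive such k is 23.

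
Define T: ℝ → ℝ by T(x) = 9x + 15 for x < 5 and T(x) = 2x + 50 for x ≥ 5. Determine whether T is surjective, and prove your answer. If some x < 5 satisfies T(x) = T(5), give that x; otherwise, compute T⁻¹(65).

15/2

Both pieces are strictly increasing (slopes 9 and 2), so each is injective on its own interval.
The left piece maps (−∞, 5) onto (−∞, 60); the right piece maps [5, ∞) onto [60, ∞).
These images together cover ℝ, so T is surjective.
Because the two images are disjoint, no x < 5 has T(x) = T(5), so we compute T⁻¹(65): 65 lies in [60, ∞), so solve 2x + 50 = 65: x = (65 − 50)/2 = 15/2.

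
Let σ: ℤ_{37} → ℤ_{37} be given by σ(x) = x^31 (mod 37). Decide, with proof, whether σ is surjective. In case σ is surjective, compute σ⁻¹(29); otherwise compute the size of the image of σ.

Since 37 is prime, the nonzero elements of ℤ_{37} form a cyclic group of order 36.
As gcd(31, 36) = 1, raising to the 31st power is a bijection on this group: if x_1^31 ≡ x_2^31 then (x_1x_2^{−1})^31 = 1, and the only element of order dividing gcd(31, 36) = 1 is 1, so x_1 = x_2.
With σ(0) = 0 this makes σ injective on all of ℤ_{37}, hence bijective (finite equal-size domain and codomain). In particular σ is surjective.
Since σ is surjective, we find the preimage of 29. The inverse of x ↦ x^31 on (ℤ_{37})^× is x ↦ x^7, because 31·7 = 217 = 6·36 + 1 ≡ 1 (mod 36) and x^{36} = 1 for x ≠ 0 (Fermat). So σ⁻¹(29) = 29^7 mod 37.
Repeated squaring mod 37: 29^1 ≡ 29, 29^2 ≡ 29² = 841 ≡ 27, 29^4 ≡ 27² = 729 ≡ 26. Since 7 = 4 + 2 + 1, 29^7 ≡ 26·27·29: 26·27 = 702 ≡ 36, then 36·29 = 1044 ≡ 8. So 29^7 ≡ 8 (mod 37).
Hence σ⁻¹(29) = 8.

8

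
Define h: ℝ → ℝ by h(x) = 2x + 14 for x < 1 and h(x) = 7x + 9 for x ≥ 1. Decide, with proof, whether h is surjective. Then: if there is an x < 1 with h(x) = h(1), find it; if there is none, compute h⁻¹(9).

Both pieces are strictly increasing (slopes 2 and 7), so each is injective on its own interval.
The left piece maps (−∞, 1) onto (−∞, 16); the right piece maps [1, ∞) onto [16, ∞).
These images together cover ℝ, so h is surjective.
Because the two images are disjoint, no x < 1 has h(x) = h(1), so we compute h⁻¹(9): 9 lies in (−∞, 16), so solve 2x + 14 = 9: x = (9 − 14)/2 = −5/2.

-5/2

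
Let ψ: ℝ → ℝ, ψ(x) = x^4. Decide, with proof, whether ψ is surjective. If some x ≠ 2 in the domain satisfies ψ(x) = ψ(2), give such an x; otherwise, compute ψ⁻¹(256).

Since 4 is even, x^4 ≥ 0 for all x ∈ ℝ, so −1 ∈ ℝ has no preimage. Thus ψ is not surjective.
For the follow-up, such an x exists: taking x = −2 ∈ ℝ gives ψ(−2) = 16 = ψ(2) with −2 ≠ 2.

-2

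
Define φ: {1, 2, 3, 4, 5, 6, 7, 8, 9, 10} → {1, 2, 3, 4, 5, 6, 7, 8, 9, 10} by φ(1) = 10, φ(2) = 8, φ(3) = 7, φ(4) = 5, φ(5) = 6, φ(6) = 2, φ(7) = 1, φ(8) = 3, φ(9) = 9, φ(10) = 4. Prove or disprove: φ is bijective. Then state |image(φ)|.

10

The values 10, 8, 7, 5, 6, 2, 1, 3, 9, 4 are a permutation of {1, 2, 3, 4, 5, 6, 7, 8, 9, 10}: each element appears exactly once.
So φ is injective and surjective, hence bijective.
The image of φ is {1, 2, 3, 4, 5, 6, 7, 8, 9, 10}, which has 10 elements.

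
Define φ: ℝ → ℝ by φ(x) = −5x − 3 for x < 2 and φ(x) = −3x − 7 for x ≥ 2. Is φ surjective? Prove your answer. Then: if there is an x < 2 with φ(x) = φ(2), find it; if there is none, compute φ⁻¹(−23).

Both pieces are strictly decreasing (slopes −5 and −3), so each is injective on its own interval.
The left piece maps (−∞, 2) onto (−13, ∞); the right piece maps [2, ∞) onto (−∞, −13].
These images together cover ℝ, so φ is surjective.
Because the two images are disjoint, no x < 2 has φ(x) = φ(2), so we compute φ⁻¹(−23): −23 lies in (−∞, −13], so solve −3x − 7 = −23: x = (−23 + 7)/(−3) = 16/3.

16/3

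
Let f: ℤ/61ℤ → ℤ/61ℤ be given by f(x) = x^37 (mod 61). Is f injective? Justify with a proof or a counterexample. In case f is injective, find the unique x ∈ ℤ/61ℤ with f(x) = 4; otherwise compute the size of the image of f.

19

Since 61 is prime, the nonzero elements of ℤ/61ℤ form a cyclic group of order 60.
As gcd(37, 60) = 1, raising to the 37th power is a bijection on this group: if x_1^37 ≡ x_2^37 then (x_1x_2^{−1})^37 = 1, and the only element of order dividing gcd(37, 60) = 1 is 1, so x_1 = x_2.
With f(0) = 0 this makes f injective on all of ℤ/61ℤ, hence bijective (finite equal-size domain and codomain). In particular f is injective.
Since f is injective, we find the preimage of 4. The inverse of x ↦ x^37 on (ℤ/61ℤ)^× is x ↦ x^13, because 37·13 = 481 = 8·60 + 1 ≡ 1 (mod 60) and x^{60} = 1 for x ≠ 0 (Fermat). So f⁻¹(4) = 4^13 mod 61.
Repeated squaring mod 61: 4^1 ≡ 4, 4^2 ≡ 4² = 16, 4^4 ≡ 16² = 256 ≡ 12, 4^8 ≡ 12² = 144 ≡ 22. Since 13 = 8 + 4 + 1, 4^13 ≡ 22·12·4: 22·12 = 264 ≡ 20, then 20·4 = 80 ≡ 19. So 4^13 ≡ 19 (mod 61).
Hence f⁻¹(4) = 19.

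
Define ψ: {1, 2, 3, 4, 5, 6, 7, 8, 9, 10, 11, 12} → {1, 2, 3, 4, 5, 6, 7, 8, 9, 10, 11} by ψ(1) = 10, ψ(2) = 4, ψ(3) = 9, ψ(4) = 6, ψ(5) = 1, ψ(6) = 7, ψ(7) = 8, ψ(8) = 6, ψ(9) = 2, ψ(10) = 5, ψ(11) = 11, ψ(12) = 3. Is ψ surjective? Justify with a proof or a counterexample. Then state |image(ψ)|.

Every element of the codomain has a preimage: 1 = ψ(5), 2 = ψ(9), 3 = ψ(12), 4 = ψ(2), 5 = ψ(10), 6 = ψ(4), 7 = ψ(6), 8 = ψ(7), 9 = ψ(3), 10 = ψ(1), 11 = ψ(11).
Thus ψ is surjective.
The image of ψ is {1, 2, 3, 4, 5, 6, 7, 8, 9, 10, 11}, which has 11 elements.

11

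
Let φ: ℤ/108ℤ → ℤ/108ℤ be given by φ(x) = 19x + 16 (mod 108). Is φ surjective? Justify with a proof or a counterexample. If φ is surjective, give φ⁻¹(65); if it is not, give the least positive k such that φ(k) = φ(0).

Since gcd(19, 108) = 1, 19 is invertible modulo 108. Euclid's algorithm: 108 = 5·19 + 13, 19 = 1·13 + 6, 13 = 2·6 + 1; back-substituting gives 1 = 91·19 − 16·108, so 19⁻¹ ≡ 91 (mod 108).
For any y ∈ ℤ/108ℤ, x = 91(y − 16) mod 108 satisfies φ(x) = 19·91(y − 16) + 16 ≡ y (since 19·91 ≡ 1 mod 108). So every y has a preimage.
So φ is surjective.
Since φ is surjective, we find φ⁻¹(65): we need 19x ≡ 65 − 16 ≡ 49 (mod 108). Using 19⁻¹ = 91: x ≡ 91·49 = 4459 = 41·108 + 31, so x = 31.
Check: φ(31) = 19·31 + 16 = 605 = 5·108 + 65 ≡ 65 (mod 108).

31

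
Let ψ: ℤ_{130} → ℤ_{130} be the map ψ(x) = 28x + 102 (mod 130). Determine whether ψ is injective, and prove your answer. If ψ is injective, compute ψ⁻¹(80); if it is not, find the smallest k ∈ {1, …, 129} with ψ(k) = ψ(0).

Recall that ψ is injective if ψ(u) = ψ(v) implies u = v.
We have gcd(28, 130) = 2 > 1. Taking u = 0 and v = 65: ψ(0) = 102 and ψ(65) = 28·65 + 102 = 1922 ≡ 102 (mod 130).
So ψ(0) = ψ(65) while 0 ≠ 65, therefore ψ is not injective.
Since ψ is not injective, we find the least positive k with ψ(k) = ψ(0): this means 28k ≡ 0 (mod 130), i.e. 130 ∣ 28k. Since gcd(28, 130) = 2, dividing through by 2 this holds exactly when 65 ∣ 14k, and as gcd(14, 65) = 1, exactly when 65 ∣ k.
The smallest positive such k is 65.

65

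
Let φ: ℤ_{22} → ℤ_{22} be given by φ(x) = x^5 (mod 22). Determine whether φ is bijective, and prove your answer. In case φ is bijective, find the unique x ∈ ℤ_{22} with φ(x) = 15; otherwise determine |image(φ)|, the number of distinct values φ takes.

6

φ(1) = 1^5 = 1.
φ(3): Repeated squaring mod 22: 3^1 ≡ 3, 3^2 ≡ 3² = 9, 3^4 ≡ 9² = 81 ≡ 15. Since 5 = 4 + 1, 3^5 ≡ 15·3: 15·3 = 45 ≡ 1. So 3^5 ≡ 1 (mod 22).
So φ(1) = φ(3) = 1 while 1 ≠ 3, therefore φ is not injective, hence not bijective.
Since φ is not bijective, we determine |image(φ)|. Computing x^5 mod 22 for each x (by repeated squaring, reducing mod 22 at every step), the values φ(0), φ(1), …, φ(21) are: 0, 1, 10, 1, 12, 1, 10, 21, 10, 1, 10, 11, 12, 21, 12, 1, 12, 21, 10, 21, 12, 21.
The distinct values are {0, 1, 10, 11, 12, 21}; there are 6 of them.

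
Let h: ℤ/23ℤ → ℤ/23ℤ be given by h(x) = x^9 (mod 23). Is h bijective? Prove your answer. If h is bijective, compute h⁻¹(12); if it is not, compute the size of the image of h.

Since 23 is prime, the nonzero elements of ℤ/23ℤ form a cyclic group of order 22.
As gcd(9, 22) = 1, raising to the 9th power is a bijection on this group: if u^9 ≡ v^9 then (uv^{−1})^9 = 1, and the only element of order dividing gcd(9, 22) = 1 is 1, so u = v.
With h(0) = 0 this makes h injective on all of ℤ/23ℤ, hence bijective (finite equal-size domain and codomain). In particular h is bijective.
Since h is bijective, we find the preimage of 12. The inverse of x ↦ x^9 on (ℤ/23ℤ)^× is x ↦ x^5, because 9·5 = 45 = 2·22 + 1 ≡ 1 (mod 22) and x^{22} = 1 for x ≠ 0 (Fermat). So h⁻¹(12) = 12^5 mod 23.
Repeated squaring mod 23: 12^1 ≡ 12, 12^2 ≡ 12² = 144 ≡ 6, 12^4 ≡ 6² = 36 ≡ 13. Since 5 = 4 + 1, 12^5 ≡ 13·12: 13·12 = 156 ≡ 18. So 12^5 ≡ 18 (mod 23).
Hence h⁻¹(12) = 18.

18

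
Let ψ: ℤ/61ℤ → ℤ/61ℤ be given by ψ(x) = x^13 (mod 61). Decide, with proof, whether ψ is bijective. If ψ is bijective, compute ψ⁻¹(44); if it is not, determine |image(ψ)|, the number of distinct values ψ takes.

Since 61 is prime, the nonzero elements of ℤ/61ℤ form a cyclic group of order 60.
As gcd(13, 60) = 1, raising to the 13th power is a bijection on this group: if a^13 ≡ b^13 then (ab^{−1})^13 = 1, and the only element of order dividing gcd(13, 60) = 1 is 1, so a = b.
With ψ(0) = 0 this makes ψ injective on all of ℤ/61ℤ, hence bijective (finite equal-size domain and codomain). In particular ψ is bijective.
Since ψ is bijective, we find the preimage of 44. The inverse of x ↦ x^13 on (ℤ/61ℤ)^× is x ↦ x^37, because 13·37 = 481 = 8·60 + 1 ≡ 1 (mod 60) and x^{60} = 1 for x ≠ 0 (Fermat). So ψ⁻¹(44) = 44^37 mod 61.
Repeated squaring mod 61: 44^1 ≡ 44, 44^2 ≡ 44² = 1936 ≡ 45, 44^4 ≡ 45² = 2025 ≡ 12, 44^8 ≡ 12² = 144 ≡ 22, 44^16 ≡ 22² = 484 ≡ 57, 44^32 ≡ 57² = 3249 ≡ 16. Since 37 = 32 + 4 + 1, 44^37 ≡ 16·12·44: 16·12 = 192 ≡ 9, then 9·44 = 396 ≡ 30. So 44^37 ≡ 30 (mod 61).
Hence ψ⁻¹(44) = 30.

30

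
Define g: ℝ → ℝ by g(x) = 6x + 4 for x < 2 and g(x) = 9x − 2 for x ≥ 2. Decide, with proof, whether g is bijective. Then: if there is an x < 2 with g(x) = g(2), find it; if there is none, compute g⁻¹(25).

3

Both pieces are strictly increasing (slopes 6 and 9), so each is injective on its own interval.
The left piece maps (−∞, 2) onto (−∞, 16); the right piece maps [2, ∞) onto [16, ∞).
Since 16 = 16, the images partition ℝ: g is injective and surjective, hence bijective.
Because the two images are disjoint, no x < 2 has g(x) = g(2), so we compute g⁻¹(25): 25 lies in [16, ∞), so solve 9x − 2 = 25: x = (25 + 2)/9 = 3.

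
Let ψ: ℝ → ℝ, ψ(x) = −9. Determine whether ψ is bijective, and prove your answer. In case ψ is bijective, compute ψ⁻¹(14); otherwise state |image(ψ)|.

1

Recall: injectivity means: for all s, t in the domain, ψ(s) = ψ(t) implies s = t.
ψ(0) = −9 = ψ(1) with 0 ≠ 1, so ψ is not injective, hence not bijective.
Since ψ is not bijective, we state |image(ψ)|: the image of ψ is {−9}, which has 1 element.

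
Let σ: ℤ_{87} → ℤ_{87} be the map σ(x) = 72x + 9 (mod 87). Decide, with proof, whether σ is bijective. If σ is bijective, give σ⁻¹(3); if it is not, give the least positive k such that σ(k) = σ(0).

29

We have gcd(72, 87) = 3 > 1. Taking s = 0 and t = 29: σ(0) = 9 and σ(29) = 72·29 + 9 = 2097 ≡ 9 (mod 87).
So σ(0) = σ(29) while 0 ≠ 29, thus σ is not injective, hence not bijective.
Since σ is not bijective, we find the least positive k with σ(k) = σ(0): this means 72k ≡ 0 (mod 87), i.e. 87 ∣ 72k. Since gcd(72, 87) = 3, dividing through by 3 this holds exactly when 29 ∣ 24k, and as gcd(24, 29) = 1, exactly when 29 ∣ k.
The smallest positive such k is 29.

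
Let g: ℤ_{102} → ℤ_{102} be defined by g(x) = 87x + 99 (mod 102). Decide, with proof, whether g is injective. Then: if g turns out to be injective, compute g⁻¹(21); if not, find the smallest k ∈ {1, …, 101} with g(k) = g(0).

We have gcd(87, 102) = 3 > 1. Taking s = 0 and t = 34: g(0) = 99 and g(34) = 87·34 + 99 = 3057 ≡ 99 (mod 102).
So g(0) = g(34) while 0 ≠ 34, hence g is not injective.
Since g is not injective, we find the least positive k with g(k) = g(0): this means 87k ≡ 0 (mod 102), i.e. 102 ∣ 87k. Since gcd(87, 102) = 3, dividing through by 3 this holds exactly when 34 ∣ 29k, and as gcd(29, 34) = 1, exactly when 34 ∣ k.
The smallest positive such k is 34.

34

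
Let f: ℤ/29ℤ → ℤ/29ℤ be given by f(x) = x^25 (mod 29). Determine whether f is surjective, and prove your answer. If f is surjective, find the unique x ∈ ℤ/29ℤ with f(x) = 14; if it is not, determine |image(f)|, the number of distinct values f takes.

Since 29 is prime, the nonzero elements of ℤ/29ℤ form a cyclic group of order 28.
As gcd(25, 28) = 1, raising to the 25th power is a bijection on this group: if x_1^25 ≡ x_2^25 then (x_1x_2^{−1})^25 = 1, and the only element of order dividing gcd(25, 28) = 1 is 1, so x_1 = x_2.
With f(0) = 0 this makes f injective on all of ℤ/29ℤ, hence bijective (finite equal-size domain and codomain). In particular f is surjective.
Since f is surjective, we find the preimage of 14. The inverse of x ↦ x^25 on (ℤ/29ℤ)^× is x ↦ x^9, because 25·9 = 225 = 8·28 + 1 ≡ 1 (mod 28) and x^{28} = 1 for x ≠ 0 (Fermat). So f⁻¹(14) = 14^9 mod 29.
Repeated squaring mod 29: 14^1 ≡ 14, 14^2 ≡ 14² = 196 ≡ 22, 14^4 ≡ 22² = 484 ≡ 20, 14^8 ≡ 20² = 400 ≡ 23. Since 9 = 8 + 1, 14^9 ≡ 23·14: 23·14 = 322 ≡ 3. So 14^9 ≡ 3 (mod 29).
Hence f⁻¹(14) = 3.

3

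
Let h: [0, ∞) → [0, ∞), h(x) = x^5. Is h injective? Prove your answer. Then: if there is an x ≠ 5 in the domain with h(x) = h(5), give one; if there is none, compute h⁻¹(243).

On [0, ∞), x ↦ x^5 is strictly increasing, so h(s) = h(t) forces s = t. Thus h is injective.
Since x ↦ x^5 is strictly increasing on [0, ∞), it is injective there, so no x ≠ 5 in the domain has h(x) = h(5). We therefore compute h⁻¹(243) = 243^{1/5} = 3 (indeed 3^5 = 243).

3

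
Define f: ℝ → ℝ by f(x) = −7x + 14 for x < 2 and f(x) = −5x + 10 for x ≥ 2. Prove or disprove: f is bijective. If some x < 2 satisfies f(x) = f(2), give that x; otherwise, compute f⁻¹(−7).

17/5

Both pieces are strictly decreasing (slopes −7 and −5), so each is injective on its own interval.
The left piece maps (−∞, 2) onto (0, ∞); the right piece maps [2, ∞) onto (−∞, 0].
Since 0 = 0, the images partition ℝ: f is injective and surjective, hence bijective.
Because the two images are disjoint, no x < 2 has f(x) = f(2), so we compute f⁻¹(−7): −7 lies in (−∞, 0], so solve −5x + 10 = −7: x = (−7 − 10)/(−5) = 17/5.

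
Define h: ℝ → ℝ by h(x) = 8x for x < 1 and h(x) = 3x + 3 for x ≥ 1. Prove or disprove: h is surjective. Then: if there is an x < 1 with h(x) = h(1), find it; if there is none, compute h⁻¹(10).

3/4

Both pieces are strictly increasing (slopes 8 and 3), so each is injective on its own interval.
The left piece maps (−∞, 1) onto (−∞, 8); the right piece maps [1, ∞) onto [6, ∞).
The union (−∞, 8) ∪ [6, ∞) covers ℝ, so h is surjective.
For the follow-up: the images overlap, so an x < 1 with h(x) = h(1) exists. h(1) = 6; solving 8x = 6 for x < 1 gives x = (6 − 0)/8 = 3/4.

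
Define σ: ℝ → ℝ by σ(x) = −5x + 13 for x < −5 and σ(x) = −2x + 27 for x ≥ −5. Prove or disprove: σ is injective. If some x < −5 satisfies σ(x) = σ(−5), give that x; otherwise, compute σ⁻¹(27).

Both pieces are strictly decreasing (slopes −5 and −2), so each is injective on its own interval.
The left piece maps (−∞, −5) onto (38, ∞); the right piece maps [−5, ∞) onto (−∞, 37].
These images are disjoint, so no value is attained by both pieces. So σ is injective.
Because the two images are disjoint, no x < −5 has σ(x) = σ(−5), so we compute σ⁻¹(27): 27 lies in (−∞, 37], so solve −2x + 27 = 27: x = (27 − 27)/(−2) = 0.

0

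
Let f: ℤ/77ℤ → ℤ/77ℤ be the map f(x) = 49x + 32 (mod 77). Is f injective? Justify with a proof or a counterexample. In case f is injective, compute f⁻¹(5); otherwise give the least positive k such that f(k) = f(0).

11

By definition, f is injective if f(u) = f(v) implies u = v.
We have gcd(49, 77) = 7 > 1. Taking u = 0 and v = 11: f(0) = 32 and f(11) = 49·11 + 32 = 571 ≡ 32 (mod 77).
So f(0) = f(11) while 0 ≠ 11, therefore f is not injective.
Since f is not injective, we find the least positive k with f(k) = f(0): this means 49k ≡ 0 (mod 77), i.e. 77 ∣ 49k. Since gcd(49, 77) = 7, dividing through by 7 this holds exactly when 11 ∣ 7k, and as gcd(7, 11) = 1, exactly when 11 ∣ k.
The smallest positive such k is 11.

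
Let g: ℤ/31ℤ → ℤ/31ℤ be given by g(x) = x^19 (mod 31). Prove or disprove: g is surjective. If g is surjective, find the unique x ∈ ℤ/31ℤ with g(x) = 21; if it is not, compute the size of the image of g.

13

Since 31 is prime, the nonzero elements of ℤ/31ℤ form a cyclic group of order 30.
As gcd(19, 30) = 1, raising to the 19th power is a bijection on this group: if x_1^19 ≡ x_2^19 then (x_1x_2^{−1})^19 = 1, and the only element of order dividing gcd(19, 30) = 1 is 1, so x_1 = x_2.
With g(0) = 0 this makes g injective on all of ℤ/31ℤ, hence bijective (finite equal-size domain and codomain). In particular g is surjective.
Since g is surjective, we find the preimage of 21. The inverse of x ↦ x^19 on (ℤ/31ℤ)^× is x ↦ x^19, because 19·19 = 361 = 12·30 + 1 ≡ 1 (mod 30) and x^{30} = 1 for x ≠ 0 (Fermat). So g⁻¹(21) = 21^19 mod 31.
Repeated squaring mod 31: 21^1 ≡ 21, 21^2 ≡ 21² = 441 ≡ 7, 21^4 ≡ 7² = 49 ≡ 18, 21^8 ≡ 18² = 324 ≡ 14, 21^16 ≡ 14² = 196 ≡ 10. Since 19 = 16 + 2 + 1, 21^19 ≡ 10·7·21: 10·7 = 70 ≡ 8, then 8·21 = 168 ≡ 13. So 21^19 ≡ 13 (mod 31).
Hence g⁻¹(21) = 13.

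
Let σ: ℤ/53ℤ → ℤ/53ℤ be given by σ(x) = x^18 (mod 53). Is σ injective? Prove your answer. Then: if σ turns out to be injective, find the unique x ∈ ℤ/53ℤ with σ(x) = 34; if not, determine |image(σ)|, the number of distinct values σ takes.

σ(26): Repeated squaring mod 53: 26^1 ≡ 26, 26^2 ≡ 26² = 676 ≡ 40, 26^4 ≡ 40² = 1600 ≡ 10, 26^8 ≡ 10² = 100 ≡ 47, 26^16 ≡ 47² = 2209 ≡ 36. Since 18 = 16 + 2, 26^18 ≡ 36·40: 36·40 = 1440 ≡ 9. So 26^18 ≡ 9 (mod 53).
σ(27): Repeated squaring mod 53: 27^1 ≡ 27, 27^2 ≡ 27² = 729 ≡ 40, 27^4 ≡ 40² = 1600 ≡ 10, 27^8 ≡ 10² = 100 ≡ 47, 27^16 ≡ 47² = 2209 ≡ 36. Since 18 = 16 + 2, 27^18 ≡ 36·40: 36·40 = 1440 ≡ 9. So 27^18 ≡ 9 (mod 53).
So σ(26) = σ(27) = 9 while 26 ≠ 27, so σ is not injective.
Since σ is not injective, we determine |image(σ)|. Computing x^18 mod 53 for each x (by repeated squaring, reducing mod 53 at every step), the values σ(0), σ(1), …, σ(52) are: 0, 1, 6, 29, 36, 7, 15, 47, 4, 46, 42, 16, 37, 28, 17, 44, 24, 13, 11, 25, 40, 38, 43, 52, 10, 49, 9, 9, 49, 10, 52, 43, 38, 40, 25, 11, 13, 24, 44, 17, 28, 37, 16, 42, 46, 4, 47, 15, 7, 36, 29, 6, 1.
The distinct values are {0, 1, 4, 6, 7, 9, 10, 11, 13, 15, 16, 17, 24, 25, 28, 29, 36, 37, 38, 40, 42, 43, 44, 46, 47, 49, 52}; there are 27 of them.

27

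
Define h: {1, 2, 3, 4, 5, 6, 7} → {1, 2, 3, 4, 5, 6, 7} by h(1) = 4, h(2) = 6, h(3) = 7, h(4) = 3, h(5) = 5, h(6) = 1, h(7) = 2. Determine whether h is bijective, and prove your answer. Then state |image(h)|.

The values 4, 6, 7, 3, 5, 1, 2 are a permutation of {1, 2, 3, 4, 5, 6, 7}: each element appears exactly once.
So h is injective and surjective, hence bijective.
The image of h is {1, 2, 3, 4, 5, 6, 7}, which has 7 elements.

7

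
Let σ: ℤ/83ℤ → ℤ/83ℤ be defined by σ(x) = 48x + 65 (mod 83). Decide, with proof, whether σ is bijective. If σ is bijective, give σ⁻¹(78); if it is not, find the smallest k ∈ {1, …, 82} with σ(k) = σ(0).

2

Recall that σ is injective when σ(x_1) = σ(x_2) forces x_1 = x_2.
If σ(x_1) = σ(x_2), then 48x_1 ≡ 48x_2 (mod 83). Because gcd(48, 83) = 1, we may cancel 48 to get x_1 ≡ x_2 (mod 83).
We now compute 48⁻¹ mod 83 explicitly. Euclid's algorithm: 83 = 1·48 + 35, 48 = 1·35 + 13, 35 = 2·13 + 9, 13 = 1·9 + 4, 9 = 2·4 + 1; back-substituting gives 1 = 64·48 − 37·83, so 48⁻¹ ≡ 64 (mod 83).
Then y ↦ 64(y − 65) is a two-sided inverse to σ, so every y ∈ ℤ/83ℤ has a preimage.
Thus σ is bijective.
Since σ is bijective, we find σ⁻¹(78): we need 48x ≡ 78 − 65 ≡ 13 (mod 83). Using 48⁻¹ = 64: x ≡ 64·13 = 832 = 10·83 + 2, so x = 2.
Check: σ(2) = 48·2 + 65 = 161 = 1·83 + 78 ≡ 78 (mod 83).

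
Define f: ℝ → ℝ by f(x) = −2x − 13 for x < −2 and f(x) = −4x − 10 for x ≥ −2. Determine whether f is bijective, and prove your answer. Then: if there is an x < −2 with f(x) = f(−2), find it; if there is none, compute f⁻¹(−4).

-11/2

Both pieces are strictly decreasing (slopes −2 and −4), so each is injective on its own interval.
The left piece maps (−∞, −2) onto (−9, ∞); the right piece maps [−2, ∞) onto (−∞, −2].
These images overlap. In particular f(−2) = −2 (right piece), and solving −2x − 13 = −2 on the left piece gives x = −11/2 < −2.
So f(−11/2) = f(−2) with −11/2 ≠ −2, and f is not injective, hence not bijective. This x = −11/2 is the requested value below −2.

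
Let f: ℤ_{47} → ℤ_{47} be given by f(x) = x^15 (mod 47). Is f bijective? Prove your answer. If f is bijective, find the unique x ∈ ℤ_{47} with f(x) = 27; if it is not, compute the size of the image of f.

Since 47 is prime, the nonzero elements of ℤ_{47} form a cyclic group of order 46.
As gcd(15, 46) = 1, raising to the 15th power is a bijection on this group: if u^15 ≡ v^15 then (uv^{−1})^15 = 1, and the only element of order dividing gcd(15, 46) = 1 is 1, so u = v.
With f(0) = 0 this makes f injective on all of ℤ_{47}, hence bijective (finite equal-size domain and codomain). In particular f is bijective.
Since f is bijective, we find the preimage of 27. The inverse of x ↦ x^15 on (ℤ_{47})^× is x ↦ x^43, because 15·43 = 645 = 14·46 + 1 ≡ 1 (mod 46) and x^{46} = 1 for x ≠ 0 (Fermat). So f⁻¹(27) = 27^43 mod 47.
Repeated squaring mod 47: 27^1 ≡ 27, 27^2 ≡ 27² = 729 ≡ 24, 27^4 ≡ 24² = 576 ≡ 12, 27^8 ≡ 12² = 144 ≡ 3, 27^16 ≡ 3² = 9, 27^32 ≡ 9² = 81 ≡ 34. Since 43 = 32 + 8 + 2 + 1, 27^43 ≡ 34·3·24·27: 34·3 = 102 ≡ 8, then 8·24 = 192 ≡ 4, then 4·27 = 108 ≡ 14. So 27^43 ≡ 14 (mod 47).
Hence f⁻¹(27) = 14.

14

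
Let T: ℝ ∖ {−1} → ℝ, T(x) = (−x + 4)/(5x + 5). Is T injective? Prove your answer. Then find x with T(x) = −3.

-19/14

Suppose T(x_1) = T(x_2). Cross-multiplying: (−x_1 + 4)(5x_2 + 5) = (−x_2 + 4)(5x_1 + 5).
Expanding both sides and cancelling the symmetric terms leaves −25·(x_1 − x_2) = 0. Since −25 ≠ 0, x_1 = x_2. Thus T is injective.
Solving T(x) = −3: cross-multiplying gives −x + 4 = −3(5x + 5), which rearranges to 14x = −19, so x = −19/14.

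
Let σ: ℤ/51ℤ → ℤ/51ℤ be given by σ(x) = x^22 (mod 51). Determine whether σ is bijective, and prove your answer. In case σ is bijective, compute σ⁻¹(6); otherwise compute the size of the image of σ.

σ(7): Repeated squaring mod 51: 7^1 ≡ 7, 7^2 ≡ 7² = 49, 7^4 ≡ 49² = 2401 ≡ 4, 7^8 ≡ 4² = 16, 7^16 ≡ 16² = 256 ≡ 1. Since 22 = 16 + 4 + 2, 7^22 ≡ 1·4·49: 1·4 = 4, then 4·49 = 196 ≡ 43. So 7^22 ≡ 43 (mod 51).
σ(10): Repeated squaring mod 51: 10^1 ≡ 10, 10^2 ≡ 10² = 100 ≡ 49, 10^4 ≡ 49² = 2401 ≡ 4, 10^8 ≡ 4² = 16, 10^16 ≡ 16² = 256 ≡ 1. Since 22 = 16 + 4 + 2, 10^22 ≡ 1·4·49: 1·4 = 4, then 4·49 = 196 ≡ 43. So 10^22 ≡ 43 (mod 51).
So σ(7) = σ(10) = 43 while 7 ≠ 10, thus σ is not injective, hence not bijective.
Since σ is not bijective, we determine |image(σ)|. Computing x^22 mod 51 for each x (by repeated squaring, reducing mod 51 at every step), the values σ(0), σ(1), …, σ(50) are: 0, 1, 13, 15, 16, 19, 42, 43, 4, 21, 43, 25, 36, 16, 49, 30, 1, 34, 18, 13, 49, 33, 19, 25, 9, 4, 4, 9, 25, 19, 33, 49, 13, 18, 34, 1, 30, 49, 16, 36, 25, 43, 21, 4, 43, 42, 19, 16, 15, 13, 1.
The distinct values are {0, 1, 4, 9, 13, 15, 16, 18, 19, 21, 25, 30, 33, 34, 36, 42, 43, 49}; there are 18 of them.

18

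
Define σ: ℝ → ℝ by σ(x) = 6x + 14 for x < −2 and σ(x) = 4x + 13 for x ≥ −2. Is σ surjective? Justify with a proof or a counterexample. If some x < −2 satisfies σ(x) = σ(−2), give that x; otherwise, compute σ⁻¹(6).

Both pieces are strictly increasing (slopes 6 and 4), so each is injective on its own interval.
The left piece maps (−∞, −2) onto (−∞, 2); the right piece maps [−2, ∞) onto [5, ∞).
The union (−∞, 2) ∪ [5, ∞) omits the interval between 2 and 5; in particular 2 has no preimage. So σ is not surjective.
Because the two images are disjoint, no x < −2 has σ(x) = σ(−2), so we compute σ⁻¹(6): 6 lies in [5, ∞), so solve 4x + 13 = 6: x = (6 − 13)/4 = −7/4.

-7/4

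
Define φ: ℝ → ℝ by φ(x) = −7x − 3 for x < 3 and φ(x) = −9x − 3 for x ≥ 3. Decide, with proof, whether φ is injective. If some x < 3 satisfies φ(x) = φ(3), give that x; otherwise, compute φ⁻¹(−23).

Both pieces are strictly decreasing (slopes −7 and −9), so each is injective on its own interval.
The left piece maps (−∞, 3) onto (−24, ∞); the right piece maps [3, ∞) onto (−∞, −30].
These images are disjoint, so no value is attained by both pieces. So φ is injective.
Because the two images are disjoint, no x < 3 has φ(x) = φ(3), so we compute φ⁻¹(−23): −23 lies in (−24, ∞), so solve −7x − 3 = −23: x = (−23 + 3)/(−7) = 20/7.

20/7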